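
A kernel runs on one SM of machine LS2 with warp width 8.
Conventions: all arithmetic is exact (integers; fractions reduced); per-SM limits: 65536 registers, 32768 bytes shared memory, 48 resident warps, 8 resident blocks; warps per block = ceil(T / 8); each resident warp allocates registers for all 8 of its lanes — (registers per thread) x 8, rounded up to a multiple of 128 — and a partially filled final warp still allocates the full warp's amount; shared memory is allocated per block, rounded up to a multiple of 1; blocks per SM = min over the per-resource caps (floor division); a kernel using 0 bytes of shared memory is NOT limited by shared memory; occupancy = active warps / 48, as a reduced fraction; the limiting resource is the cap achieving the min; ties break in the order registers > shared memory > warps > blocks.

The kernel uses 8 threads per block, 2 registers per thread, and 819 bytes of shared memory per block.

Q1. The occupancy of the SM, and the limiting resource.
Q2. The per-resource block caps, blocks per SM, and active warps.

Answer: occupancy 1/6, limited by blocks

registers: 512 blocks
shared memory: 40 blocks
warps: 48 blocks
blocks: 8 blocks

Answer: 8 blocks, 8 active warps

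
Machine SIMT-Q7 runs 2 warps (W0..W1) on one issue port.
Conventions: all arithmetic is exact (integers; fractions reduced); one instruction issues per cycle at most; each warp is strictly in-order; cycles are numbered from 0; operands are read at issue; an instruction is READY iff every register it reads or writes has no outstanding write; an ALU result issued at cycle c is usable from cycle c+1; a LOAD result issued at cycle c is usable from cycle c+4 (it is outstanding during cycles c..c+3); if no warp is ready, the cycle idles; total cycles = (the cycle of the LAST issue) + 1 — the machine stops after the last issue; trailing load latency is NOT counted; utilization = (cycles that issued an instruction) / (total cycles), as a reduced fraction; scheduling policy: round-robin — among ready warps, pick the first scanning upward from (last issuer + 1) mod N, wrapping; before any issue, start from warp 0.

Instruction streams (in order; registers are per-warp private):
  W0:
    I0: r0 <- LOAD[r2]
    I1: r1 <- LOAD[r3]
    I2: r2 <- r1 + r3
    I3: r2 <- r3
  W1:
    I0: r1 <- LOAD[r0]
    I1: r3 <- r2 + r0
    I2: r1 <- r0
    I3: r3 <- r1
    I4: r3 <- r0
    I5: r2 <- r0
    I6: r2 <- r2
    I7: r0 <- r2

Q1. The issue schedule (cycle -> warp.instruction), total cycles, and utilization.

cycle 0: W0.I0
cycle 1: W1.I0
cycle 2: W0.I1
cycle 3: W1.I1
cycle 4: idle
cycle 5: W1.I2
cycle 6: W0.I2
cycle 7: W1.I3
cycle 8: W0.I3
cycle 9: W1.I4
cycle 10: W1.I5
cycle 11: W1.I6
cycle 12: W1.I7

Answer: 13 cycles, utilization 12/13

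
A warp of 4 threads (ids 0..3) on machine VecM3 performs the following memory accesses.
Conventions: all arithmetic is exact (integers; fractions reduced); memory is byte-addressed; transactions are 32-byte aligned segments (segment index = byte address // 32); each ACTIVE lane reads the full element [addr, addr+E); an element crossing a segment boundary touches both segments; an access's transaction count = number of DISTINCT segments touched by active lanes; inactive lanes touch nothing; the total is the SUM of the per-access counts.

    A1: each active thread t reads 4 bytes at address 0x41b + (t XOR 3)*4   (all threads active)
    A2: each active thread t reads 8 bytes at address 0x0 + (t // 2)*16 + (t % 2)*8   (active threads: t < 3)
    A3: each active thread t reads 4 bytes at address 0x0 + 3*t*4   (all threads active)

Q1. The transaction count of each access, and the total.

A1: 2 transactions
A2: 1 transaction
A3: 2 transactions

Answer: 2,1,2; total 5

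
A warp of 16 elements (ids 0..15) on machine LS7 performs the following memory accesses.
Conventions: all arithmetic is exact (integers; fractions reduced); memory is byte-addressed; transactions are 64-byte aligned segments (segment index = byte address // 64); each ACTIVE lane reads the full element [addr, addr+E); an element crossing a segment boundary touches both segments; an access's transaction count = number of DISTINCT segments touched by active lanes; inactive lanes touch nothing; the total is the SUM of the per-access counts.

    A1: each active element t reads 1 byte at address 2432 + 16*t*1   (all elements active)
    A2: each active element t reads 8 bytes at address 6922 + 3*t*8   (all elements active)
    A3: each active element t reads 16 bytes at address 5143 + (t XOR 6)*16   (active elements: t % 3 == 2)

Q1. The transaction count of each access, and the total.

A1: 4 transactions
A2: 6 transactions
A3: 4 transactions

Answer: 4,6,4; total 14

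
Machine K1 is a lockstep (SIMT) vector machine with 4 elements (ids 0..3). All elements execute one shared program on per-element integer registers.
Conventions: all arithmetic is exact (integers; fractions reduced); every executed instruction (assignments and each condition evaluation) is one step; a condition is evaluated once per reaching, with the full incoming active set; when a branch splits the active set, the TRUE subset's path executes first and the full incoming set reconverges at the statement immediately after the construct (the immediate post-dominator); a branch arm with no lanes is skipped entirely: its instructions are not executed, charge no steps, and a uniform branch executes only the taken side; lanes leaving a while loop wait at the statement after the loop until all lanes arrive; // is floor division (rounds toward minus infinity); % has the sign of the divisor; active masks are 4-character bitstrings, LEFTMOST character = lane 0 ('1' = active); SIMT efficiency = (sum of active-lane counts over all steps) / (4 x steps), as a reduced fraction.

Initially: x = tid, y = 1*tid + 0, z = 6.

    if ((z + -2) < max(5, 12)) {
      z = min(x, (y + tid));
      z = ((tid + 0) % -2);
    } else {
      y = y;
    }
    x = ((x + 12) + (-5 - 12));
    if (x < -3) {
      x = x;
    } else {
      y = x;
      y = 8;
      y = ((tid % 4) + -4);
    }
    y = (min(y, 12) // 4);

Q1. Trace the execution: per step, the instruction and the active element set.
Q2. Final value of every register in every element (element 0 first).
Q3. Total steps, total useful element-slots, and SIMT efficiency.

step 0: eval ((z + -2) < max(5, 12)) 1111
step 1: z <- min(x, (y + tid))       1111
step 2: z <- ((tid + 0) % -2)        1111
step 3: x <- ((x + 12) + (-5 - 12))  1111
step 4: eval (x < -3)                1111
step 5: x <- x                       1100
step 6: y <- x                       0011
step 7: y <- 8                       0011
step 8: y <- ((tid % 4) + -4)        0011
step 9: y <- (min(y, 12) // 4)       1111

Answer: 10 steps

x: -5,-4,-3,-2
y: 0,0,-1,-1
z: 0,-1,0,-1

steps = 10; useful = 32; efficiency = 32/40 = 4/5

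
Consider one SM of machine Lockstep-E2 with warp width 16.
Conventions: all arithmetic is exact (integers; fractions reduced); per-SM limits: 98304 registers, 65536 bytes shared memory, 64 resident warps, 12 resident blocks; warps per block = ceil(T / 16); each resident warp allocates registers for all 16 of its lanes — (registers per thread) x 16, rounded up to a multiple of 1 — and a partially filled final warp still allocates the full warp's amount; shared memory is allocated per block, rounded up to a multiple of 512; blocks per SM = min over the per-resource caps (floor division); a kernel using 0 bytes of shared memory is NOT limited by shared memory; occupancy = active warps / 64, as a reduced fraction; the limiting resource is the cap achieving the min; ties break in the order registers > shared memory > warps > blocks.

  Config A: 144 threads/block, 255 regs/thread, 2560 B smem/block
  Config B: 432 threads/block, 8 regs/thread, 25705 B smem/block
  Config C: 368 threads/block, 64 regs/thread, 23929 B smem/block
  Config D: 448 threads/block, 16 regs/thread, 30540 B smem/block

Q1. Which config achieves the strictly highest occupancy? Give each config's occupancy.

occupancies: A 9/32, B 27/32, C 23/32, D 7/8

Answer: D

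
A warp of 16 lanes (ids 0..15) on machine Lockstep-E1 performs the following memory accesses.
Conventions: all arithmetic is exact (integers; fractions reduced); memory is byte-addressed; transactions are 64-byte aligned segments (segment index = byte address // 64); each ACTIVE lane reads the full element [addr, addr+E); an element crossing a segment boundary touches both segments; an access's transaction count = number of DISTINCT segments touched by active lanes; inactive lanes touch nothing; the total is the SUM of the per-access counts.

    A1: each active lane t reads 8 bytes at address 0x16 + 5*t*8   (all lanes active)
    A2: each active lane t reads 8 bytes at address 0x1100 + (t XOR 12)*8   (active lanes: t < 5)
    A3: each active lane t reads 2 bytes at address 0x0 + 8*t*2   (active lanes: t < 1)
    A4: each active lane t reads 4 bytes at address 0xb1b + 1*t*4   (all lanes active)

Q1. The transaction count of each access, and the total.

A1: 10 transactions
A2: 1 transaction
A3: 1 transaction
A4: 2 transactions

Answer: 10,1,1,2; total 14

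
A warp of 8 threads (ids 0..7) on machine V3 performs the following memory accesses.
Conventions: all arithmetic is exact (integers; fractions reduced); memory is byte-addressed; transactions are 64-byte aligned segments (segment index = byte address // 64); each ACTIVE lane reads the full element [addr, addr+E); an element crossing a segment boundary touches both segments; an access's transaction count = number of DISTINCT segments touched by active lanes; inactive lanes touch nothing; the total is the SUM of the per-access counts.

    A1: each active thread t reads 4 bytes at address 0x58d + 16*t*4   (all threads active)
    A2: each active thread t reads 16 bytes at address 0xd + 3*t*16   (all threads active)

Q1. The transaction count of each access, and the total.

A1: 8 transactions
A2: 6 transactions

Answer: 8,6; total 14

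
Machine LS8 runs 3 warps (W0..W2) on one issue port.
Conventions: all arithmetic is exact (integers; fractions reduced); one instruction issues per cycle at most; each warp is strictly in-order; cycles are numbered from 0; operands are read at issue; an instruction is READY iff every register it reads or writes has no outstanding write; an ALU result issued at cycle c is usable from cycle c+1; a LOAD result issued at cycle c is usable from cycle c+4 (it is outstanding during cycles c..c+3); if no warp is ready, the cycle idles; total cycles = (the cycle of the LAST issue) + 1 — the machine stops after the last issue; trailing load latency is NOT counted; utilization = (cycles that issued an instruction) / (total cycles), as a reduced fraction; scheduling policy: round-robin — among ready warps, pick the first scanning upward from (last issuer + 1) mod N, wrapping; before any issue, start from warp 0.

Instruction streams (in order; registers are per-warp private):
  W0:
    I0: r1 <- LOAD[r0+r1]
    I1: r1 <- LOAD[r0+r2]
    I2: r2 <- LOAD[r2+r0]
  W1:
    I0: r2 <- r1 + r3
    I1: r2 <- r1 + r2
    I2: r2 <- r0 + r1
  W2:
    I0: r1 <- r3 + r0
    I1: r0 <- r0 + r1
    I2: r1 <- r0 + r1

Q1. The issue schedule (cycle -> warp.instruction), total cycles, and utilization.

cycle 0: W0.I0
cycle 1: W1.I0
cycle 2: W2.I0
cycle 3: W1.I1
cycle 4: W2.I1
cycle 5: W0.I1
cycle 6: W1.I2
cycle 7: W2.I2
cycle 8: W0.I2

Answer: 9 cycles, utilization 1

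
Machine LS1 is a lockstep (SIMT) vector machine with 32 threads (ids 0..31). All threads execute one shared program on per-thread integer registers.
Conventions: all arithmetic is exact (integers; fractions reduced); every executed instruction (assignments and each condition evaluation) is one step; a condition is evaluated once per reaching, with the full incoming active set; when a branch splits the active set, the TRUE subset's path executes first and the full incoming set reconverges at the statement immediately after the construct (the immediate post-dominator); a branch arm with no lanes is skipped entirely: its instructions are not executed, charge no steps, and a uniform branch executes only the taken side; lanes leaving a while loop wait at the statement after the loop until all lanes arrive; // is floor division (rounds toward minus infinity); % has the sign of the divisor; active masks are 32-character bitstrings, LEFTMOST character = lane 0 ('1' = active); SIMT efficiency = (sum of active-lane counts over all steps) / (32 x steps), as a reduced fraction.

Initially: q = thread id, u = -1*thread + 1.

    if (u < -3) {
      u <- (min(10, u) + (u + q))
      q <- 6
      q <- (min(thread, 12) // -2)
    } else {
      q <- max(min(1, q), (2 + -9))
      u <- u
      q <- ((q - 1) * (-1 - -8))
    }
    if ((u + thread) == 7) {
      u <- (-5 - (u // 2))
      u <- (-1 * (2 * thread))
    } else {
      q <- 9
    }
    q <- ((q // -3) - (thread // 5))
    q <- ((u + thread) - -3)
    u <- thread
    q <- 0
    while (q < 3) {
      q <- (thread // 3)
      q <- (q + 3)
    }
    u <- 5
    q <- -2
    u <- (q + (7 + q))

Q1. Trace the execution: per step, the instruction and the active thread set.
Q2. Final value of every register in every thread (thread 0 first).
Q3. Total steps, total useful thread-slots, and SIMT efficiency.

step 0: eval (u < -3)                11111111111111111111111111111111
step 1: u <- (min(10, u) + (u + q))  00000111111111111111111111111111
step 2: q <- 6                       00000111111111111111111111111111
step 3: q <- (min(thread, 12) // -2) 00000111111111111111111111111111
step 4: q <- max(min(1, q), (2 + -9)) 11111000000000000000000000000000
step 5: u <- u                       11111000000000000000000000000000
step 6: q <- ((q - 1) * (-1 - -8))   11111000000000000000000000000000
step 7: eval ((u + thread) == 7)     11111111111111111111111111111111
step 8: q <- 9                       11111111111111111111111111111111
step 9: q <- ((q // -3) - (thread // 5)) 11111111111111111111111111111111
step 10: q <- ((u + thread) - -3)     11111111111111111111111111111111
step 11: u <- thread                  11111111111111111111111111111111
step 12: q <- 0                       11111111111111111111111111111111
step 13: eval (q < 3)                 11111111111111111111111111111111
step 14: q <- (thread // 3)           11111111111111111111111111111111
step 15: q <- (q + 3)                 11111111111111111111111111111111
step 16: eval (q < 3)                 11111111111111111111111111111111
step 17: u <- 5                       11111111111111111111111111111111
step 18: q <- -2                      11111111111111111111111111111111
step 19: u <- (q + (7 + q))           11111111111111111111111111111111

Answer: 20 steps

q: -2,-2,-2,-2,-2,-2,-2,-2,-2,-2,-2,-2,-2,-2,-2,-2,-2,-2,-2,-2,-2,-2,-2,-2,-2,-2,-2,-2,-2,-2,-2,-2
u: 3,3,3,3,3,3,3,3,3,3,3,3,3,3,3,3,3,3,3,3,3,3,3,3,3,3,3,3,3,3,3,3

steps = 20; useful = 544; efficiency = 544/640 = 17/20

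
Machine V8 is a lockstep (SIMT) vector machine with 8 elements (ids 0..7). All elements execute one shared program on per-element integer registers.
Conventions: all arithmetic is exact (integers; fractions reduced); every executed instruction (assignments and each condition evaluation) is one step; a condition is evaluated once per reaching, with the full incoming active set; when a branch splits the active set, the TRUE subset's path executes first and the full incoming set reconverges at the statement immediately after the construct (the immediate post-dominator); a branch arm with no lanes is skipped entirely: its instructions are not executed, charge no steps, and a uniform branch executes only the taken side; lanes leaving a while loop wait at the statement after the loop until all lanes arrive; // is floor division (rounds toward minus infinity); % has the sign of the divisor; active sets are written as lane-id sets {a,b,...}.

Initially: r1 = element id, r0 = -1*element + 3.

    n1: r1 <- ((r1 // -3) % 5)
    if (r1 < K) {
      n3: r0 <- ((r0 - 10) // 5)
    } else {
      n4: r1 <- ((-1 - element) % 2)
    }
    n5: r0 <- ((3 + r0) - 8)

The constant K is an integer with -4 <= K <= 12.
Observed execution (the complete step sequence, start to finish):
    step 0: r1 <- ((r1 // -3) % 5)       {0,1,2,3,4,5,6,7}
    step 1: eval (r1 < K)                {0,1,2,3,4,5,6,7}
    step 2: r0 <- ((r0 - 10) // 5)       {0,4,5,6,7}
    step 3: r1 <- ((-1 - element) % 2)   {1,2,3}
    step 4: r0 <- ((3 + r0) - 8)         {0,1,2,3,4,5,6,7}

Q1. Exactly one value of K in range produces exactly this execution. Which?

Answer: K = 4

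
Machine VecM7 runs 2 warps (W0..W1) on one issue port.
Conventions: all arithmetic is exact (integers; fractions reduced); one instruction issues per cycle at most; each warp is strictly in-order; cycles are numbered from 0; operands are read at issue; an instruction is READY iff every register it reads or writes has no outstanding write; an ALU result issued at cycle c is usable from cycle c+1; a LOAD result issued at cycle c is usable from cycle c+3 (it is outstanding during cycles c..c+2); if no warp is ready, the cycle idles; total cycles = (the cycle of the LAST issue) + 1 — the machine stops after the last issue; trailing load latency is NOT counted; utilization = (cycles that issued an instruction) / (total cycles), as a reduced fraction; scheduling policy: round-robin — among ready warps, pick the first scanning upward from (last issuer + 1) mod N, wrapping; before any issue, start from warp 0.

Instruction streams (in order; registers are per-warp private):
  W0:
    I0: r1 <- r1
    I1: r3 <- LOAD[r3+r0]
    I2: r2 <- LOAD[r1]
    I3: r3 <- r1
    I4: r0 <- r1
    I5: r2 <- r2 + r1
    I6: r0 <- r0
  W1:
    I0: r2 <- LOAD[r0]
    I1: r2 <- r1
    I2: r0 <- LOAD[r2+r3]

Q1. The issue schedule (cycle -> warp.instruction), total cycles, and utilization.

cycle 0: W0.I0
cycle 1: W1.I0
cycle 2: W0.I1
cycle 3: W0.I2
cycle 4: W1.I1
cycle 5: W0.I3
cycle 6: W1.I2
cycle 7: W0.I4
cycle 8: W0.I5
cycle 9: W0.I6

Answer: 10 cycles, utilization 1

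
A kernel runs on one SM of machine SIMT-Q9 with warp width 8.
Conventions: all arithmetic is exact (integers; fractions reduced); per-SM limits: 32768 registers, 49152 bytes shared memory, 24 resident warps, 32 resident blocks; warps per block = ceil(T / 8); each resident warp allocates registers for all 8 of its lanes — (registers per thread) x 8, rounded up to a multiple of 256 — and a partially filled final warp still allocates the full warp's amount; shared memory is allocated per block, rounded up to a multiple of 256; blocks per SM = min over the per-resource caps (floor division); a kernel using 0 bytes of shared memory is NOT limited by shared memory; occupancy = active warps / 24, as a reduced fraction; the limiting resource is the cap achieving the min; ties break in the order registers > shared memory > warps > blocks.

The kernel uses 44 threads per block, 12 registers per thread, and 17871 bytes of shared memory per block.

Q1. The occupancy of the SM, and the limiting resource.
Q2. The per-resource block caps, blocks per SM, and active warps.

Answer: occupancy 1/2, limited by shared memory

registers: 21 blocks
shared memory: 2 blocks
warps: 4 blocks
blocks: 32 blocks

Answer: 2 blocks, 12 active warps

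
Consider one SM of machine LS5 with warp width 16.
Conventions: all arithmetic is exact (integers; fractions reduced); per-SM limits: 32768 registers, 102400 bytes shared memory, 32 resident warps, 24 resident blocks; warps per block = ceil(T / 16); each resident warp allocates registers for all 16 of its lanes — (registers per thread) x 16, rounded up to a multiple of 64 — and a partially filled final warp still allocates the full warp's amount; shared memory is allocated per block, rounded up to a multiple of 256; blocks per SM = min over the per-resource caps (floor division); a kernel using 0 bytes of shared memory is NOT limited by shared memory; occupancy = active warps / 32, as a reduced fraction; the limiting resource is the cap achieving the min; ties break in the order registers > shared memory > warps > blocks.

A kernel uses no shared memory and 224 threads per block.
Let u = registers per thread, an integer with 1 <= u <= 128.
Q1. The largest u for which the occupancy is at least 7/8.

Answer: u = 72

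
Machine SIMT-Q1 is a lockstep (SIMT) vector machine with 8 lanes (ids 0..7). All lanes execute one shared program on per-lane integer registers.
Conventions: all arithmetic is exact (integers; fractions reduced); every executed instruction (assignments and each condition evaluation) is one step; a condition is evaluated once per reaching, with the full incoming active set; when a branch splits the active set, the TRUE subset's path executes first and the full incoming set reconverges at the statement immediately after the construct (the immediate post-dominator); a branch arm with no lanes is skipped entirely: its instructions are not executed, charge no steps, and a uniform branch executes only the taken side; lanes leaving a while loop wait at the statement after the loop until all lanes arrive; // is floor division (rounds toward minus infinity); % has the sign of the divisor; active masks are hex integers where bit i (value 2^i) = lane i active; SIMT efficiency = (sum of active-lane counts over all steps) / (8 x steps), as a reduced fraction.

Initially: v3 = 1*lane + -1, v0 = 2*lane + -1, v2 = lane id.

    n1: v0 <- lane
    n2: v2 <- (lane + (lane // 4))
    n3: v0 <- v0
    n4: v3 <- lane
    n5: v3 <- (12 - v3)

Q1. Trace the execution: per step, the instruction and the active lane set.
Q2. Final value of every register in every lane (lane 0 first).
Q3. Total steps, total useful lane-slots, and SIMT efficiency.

step 0: v0 <- lane                   0xff
step 1: v2 <- (lane + (lane // 4))   0xff
step 2: v0 <- v0                     0xff
step 3: v3 <- lane                   0xff
step 4: v3 <- (12 - v3)              0xff

Answer: 5 steps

v3: 12,11,10,9,8,7,6,5
v0: 0,1,2,3,4,5,6,7
v2: 0,1,2,3,5,6,7,8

steps = 5; useful = 40; efficiency = 40/40 = 1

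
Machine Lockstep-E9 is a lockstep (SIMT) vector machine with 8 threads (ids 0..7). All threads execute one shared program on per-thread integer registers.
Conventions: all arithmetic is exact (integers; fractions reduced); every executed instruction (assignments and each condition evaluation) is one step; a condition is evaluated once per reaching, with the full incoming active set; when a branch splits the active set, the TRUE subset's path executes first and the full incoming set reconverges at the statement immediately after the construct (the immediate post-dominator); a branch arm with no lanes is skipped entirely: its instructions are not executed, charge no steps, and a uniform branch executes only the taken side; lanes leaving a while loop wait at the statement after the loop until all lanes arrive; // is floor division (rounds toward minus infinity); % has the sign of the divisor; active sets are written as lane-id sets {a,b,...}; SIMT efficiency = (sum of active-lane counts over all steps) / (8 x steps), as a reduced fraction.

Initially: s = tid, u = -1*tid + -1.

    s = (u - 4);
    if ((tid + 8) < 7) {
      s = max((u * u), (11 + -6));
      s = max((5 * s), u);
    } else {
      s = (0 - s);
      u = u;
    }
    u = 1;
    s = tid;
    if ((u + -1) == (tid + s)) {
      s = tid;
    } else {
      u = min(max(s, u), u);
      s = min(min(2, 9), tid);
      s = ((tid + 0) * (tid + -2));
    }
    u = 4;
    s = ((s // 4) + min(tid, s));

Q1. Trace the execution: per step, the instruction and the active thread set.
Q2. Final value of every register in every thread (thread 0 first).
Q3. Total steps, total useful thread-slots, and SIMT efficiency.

step 0: s <- (u - 4)                 {0,1,2,3,4,5,6,7}
step 1: eval ((tid + 8) < 7)         {0,1,2,3,4,5,6,7}
step 2: s <- (0 - s)                 {0,1,2,3,4,5,6,7}
step 3: u <- u                       {0,1,2,3,4,5,6,7}
step 4: u <- 1                       {0,1,2,3,4,5,6,7}
step 5: s <- tid                     {0,1,2,3,4,5,6,7}
step 6: eval ((u + -1) == (tid + s)) {0,1,2,3,4,5,6,7}
step 7: s <- tid                     {0}
step 8: u <- min(max(s, u), u)       {1,2,3,4,5,6,7}
step 9: s <- min(min(2, 9), tid)     {1,2,3,4,5,6,7}
step 10: s <- ((tid + 0) * (tid + -2)) {1,2,3,4,5,6,7}
step 11: u <- 4                       {0,1,2,3,4,5,6,7}
step 12: s <- ((s // 4) + min(tid, s)) {0,1,2,3,4,5,6,7}

Answer: 13 steps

s: 0,-2,0,3,6,8,12,15
u: 4,4,4,4,4,4,4,4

steps = 13; useful = 94; efficiency = 94/104 = 47/52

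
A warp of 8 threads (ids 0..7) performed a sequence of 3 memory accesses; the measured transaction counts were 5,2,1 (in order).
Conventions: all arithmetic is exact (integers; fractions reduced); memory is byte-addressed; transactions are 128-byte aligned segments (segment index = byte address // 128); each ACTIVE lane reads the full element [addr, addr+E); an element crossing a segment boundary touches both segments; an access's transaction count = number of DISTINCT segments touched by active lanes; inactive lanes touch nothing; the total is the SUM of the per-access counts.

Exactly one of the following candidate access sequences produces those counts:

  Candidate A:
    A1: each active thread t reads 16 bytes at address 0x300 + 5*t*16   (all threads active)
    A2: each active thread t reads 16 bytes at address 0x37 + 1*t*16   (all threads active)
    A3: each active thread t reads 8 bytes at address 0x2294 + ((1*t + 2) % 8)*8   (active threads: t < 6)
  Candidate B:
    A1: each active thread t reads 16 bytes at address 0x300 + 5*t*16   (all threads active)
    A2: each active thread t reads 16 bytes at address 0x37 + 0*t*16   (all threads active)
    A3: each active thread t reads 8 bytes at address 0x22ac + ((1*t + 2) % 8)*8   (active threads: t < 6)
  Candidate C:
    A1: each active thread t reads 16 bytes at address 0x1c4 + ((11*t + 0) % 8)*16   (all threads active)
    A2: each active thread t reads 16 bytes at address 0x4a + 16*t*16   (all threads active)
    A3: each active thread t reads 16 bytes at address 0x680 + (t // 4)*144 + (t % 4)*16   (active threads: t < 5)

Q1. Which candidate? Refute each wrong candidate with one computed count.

B: A2 gives 1 transaction, not 2
C: A1 gives 2 transactions, not 5
A: all counts match (5,2,1)

Answer: A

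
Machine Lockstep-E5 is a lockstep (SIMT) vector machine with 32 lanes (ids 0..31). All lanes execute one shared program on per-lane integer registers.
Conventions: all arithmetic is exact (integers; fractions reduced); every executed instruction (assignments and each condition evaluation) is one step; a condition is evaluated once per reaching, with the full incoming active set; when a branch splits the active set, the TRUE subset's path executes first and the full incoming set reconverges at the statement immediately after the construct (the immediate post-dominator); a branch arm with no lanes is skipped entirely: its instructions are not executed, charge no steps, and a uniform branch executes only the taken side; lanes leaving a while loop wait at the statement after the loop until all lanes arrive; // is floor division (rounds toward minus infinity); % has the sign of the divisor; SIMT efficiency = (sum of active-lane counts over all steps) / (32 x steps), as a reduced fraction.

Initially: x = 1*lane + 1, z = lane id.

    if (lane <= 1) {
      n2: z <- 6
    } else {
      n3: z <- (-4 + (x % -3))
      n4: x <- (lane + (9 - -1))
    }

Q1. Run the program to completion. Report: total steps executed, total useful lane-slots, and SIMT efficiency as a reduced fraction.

Answer: 4 steps, 94 useful, 47/64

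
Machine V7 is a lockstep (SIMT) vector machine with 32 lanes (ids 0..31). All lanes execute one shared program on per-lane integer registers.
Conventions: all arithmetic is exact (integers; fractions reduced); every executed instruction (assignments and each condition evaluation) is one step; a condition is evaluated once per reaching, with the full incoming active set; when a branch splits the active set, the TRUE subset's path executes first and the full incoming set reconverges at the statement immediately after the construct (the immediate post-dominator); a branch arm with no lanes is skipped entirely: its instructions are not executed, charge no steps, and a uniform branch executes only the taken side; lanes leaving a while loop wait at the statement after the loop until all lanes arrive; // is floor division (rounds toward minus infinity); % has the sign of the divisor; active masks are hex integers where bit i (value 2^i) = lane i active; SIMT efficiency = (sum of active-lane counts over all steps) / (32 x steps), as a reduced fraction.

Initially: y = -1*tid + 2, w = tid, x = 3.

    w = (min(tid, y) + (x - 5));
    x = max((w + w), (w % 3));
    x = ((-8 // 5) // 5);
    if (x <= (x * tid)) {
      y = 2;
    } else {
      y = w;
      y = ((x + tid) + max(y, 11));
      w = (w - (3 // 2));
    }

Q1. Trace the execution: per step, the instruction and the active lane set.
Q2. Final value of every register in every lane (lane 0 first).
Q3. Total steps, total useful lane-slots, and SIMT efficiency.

step 0: w <- (min(tid, y) + (x - 5)) 0xffffffff
step 1: x <- max((w + w), (w % 3))   0xffffffff
step 2: x <- ((-8 // 5) // 5)        0xffffffff
step 3: eval (x <= (x * tid))        0xffffffff
step 4: y <- 2                       0x00000003
step 5: y <- w                       0xfffffffc
step 6: y <- ((x + tid) + max(y, 11)) 0xfffffffc
step 7: w <- (w - (3 // 2))          0xfffffffc

Answer: 8 steps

y: 2,2,12,13,14,15,16,17,18,19,20,21,22,23,24,25,26,27,28,29,30,31,32,33,34,35,36,37,38,39,40,41
w: -2,-1,-3,-4,-5,-6,-7,-8,-9,-10,-11,-12,-13,-14,-15,-16,-17,-18,-19,-20,-21,-22,-23,-24,-25,-26,-27,-28,-29,-30,-31,-32
x: -1,-1,-1,-1,-1,-1,-1,-1,-1,-1,-1,-1,-1,-1,-1,-1,-1,-1,-1,-1,-1,-1,-1,-1,-1,-1,-1,-1,-1,-1,-1,-1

steps = 8; useful = 220; efficiency = 220/256 = 55/64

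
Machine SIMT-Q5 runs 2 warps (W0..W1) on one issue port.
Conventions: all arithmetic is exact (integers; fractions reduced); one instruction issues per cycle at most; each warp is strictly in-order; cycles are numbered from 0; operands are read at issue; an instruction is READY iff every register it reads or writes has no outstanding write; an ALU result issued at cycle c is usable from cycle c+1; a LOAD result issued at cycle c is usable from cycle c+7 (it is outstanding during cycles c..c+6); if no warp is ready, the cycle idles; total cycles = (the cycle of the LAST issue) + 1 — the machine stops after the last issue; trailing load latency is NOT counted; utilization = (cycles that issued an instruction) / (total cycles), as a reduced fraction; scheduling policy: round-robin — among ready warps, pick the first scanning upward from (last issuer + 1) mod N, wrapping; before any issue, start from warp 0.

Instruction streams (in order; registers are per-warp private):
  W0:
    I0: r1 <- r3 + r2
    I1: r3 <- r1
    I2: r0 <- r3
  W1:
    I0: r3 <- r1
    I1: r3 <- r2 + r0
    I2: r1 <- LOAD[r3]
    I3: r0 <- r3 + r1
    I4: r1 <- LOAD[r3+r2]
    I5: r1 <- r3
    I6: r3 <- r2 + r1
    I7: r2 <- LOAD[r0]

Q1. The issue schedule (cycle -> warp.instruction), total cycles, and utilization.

cycle 0: W0.I0
cycle 1: W1.I0
cycle 2: W0.I1
cycle 3: W1.I1
cycle 4: W0.I2
cycle 5: W1.I2
cycle 6: idle
cycle 7: idle
cycle 8: idle
cycle 9: idle
cycle 10: idle
cycle 11: idle
cycle 12: W1.I3
cycle 13: W1.I4
cycle 14: idle
cycle 15: idle
cycle 16: idle
cycle 17: idle
cycle 18: idle
cycle 19: idle
cycle 20: W1.I5
cycle 21: W1.I6
cycle 22: W1.I7

Answer: 23 cycles, utilization 11/23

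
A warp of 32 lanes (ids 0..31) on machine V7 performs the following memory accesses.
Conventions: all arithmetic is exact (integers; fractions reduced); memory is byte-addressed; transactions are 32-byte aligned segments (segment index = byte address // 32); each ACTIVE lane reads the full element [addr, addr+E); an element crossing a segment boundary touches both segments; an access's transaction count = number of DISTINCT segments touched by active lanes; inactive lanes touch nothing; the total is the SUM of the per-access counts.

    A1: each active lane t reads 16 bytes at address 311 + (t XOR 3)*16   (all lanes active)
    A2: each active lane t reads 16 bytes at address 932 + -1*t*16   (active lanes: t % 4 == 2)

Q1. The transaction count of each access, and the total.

A1: 17 transactions
A2: 8 transactions

Answer: 17,8; total 25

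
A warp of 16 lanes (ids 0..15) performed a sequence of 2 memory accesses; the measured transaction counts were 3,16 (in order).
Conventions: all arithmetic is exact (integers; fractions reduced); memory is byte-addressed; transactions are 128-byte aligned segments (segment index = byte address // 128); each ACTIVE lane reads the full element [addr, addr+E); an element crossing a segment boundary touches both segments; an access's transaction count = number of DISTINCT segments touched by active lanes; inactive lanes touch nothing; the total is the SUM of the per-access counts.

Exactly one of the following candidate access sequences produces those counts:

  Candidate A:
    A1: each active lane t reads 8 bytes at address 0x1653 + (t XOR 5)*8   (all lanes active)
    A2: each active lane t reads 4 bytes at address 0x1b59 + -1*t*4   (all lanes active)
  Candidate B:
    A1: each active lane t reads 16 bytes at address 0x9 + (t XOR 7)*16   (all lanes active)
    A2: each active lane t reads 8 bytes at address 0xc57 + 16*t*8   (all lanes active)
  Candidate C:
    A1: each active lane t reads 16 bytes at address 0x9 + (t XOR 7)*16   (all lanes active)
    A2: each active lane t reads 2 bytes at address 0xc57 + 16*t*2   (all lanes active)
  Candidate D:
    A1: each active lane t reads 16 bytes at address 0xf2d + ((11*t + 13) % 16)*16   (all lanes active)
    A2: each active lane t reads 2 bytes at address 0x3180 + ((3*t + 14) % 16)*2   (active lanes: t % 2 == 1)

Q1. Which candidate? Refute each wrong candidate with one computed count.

A: A1 gives 2 transactions, not 3
C: A2 gives 5 transactions, not 16
D: A2 gives 1 transaction, not 16
B: all counts match (3,16)

Answer: B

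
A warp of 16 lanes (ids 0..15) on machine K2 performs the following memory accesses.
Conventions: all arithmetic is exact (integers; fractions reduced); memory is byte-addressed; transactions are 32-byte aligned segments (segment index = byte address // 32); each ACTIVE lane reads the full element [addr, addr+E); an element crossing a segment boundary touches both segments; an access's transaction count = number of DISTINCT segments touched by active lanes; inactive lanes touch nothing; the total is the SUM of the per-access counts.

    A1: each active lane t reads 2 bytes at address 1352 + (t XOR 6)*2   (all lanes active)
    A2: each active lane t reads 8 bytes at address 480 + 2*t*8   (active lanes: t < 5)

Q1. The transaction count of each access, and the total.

A1: 2 transactions
A2: 3 transactions

Answer: 2,3; total 5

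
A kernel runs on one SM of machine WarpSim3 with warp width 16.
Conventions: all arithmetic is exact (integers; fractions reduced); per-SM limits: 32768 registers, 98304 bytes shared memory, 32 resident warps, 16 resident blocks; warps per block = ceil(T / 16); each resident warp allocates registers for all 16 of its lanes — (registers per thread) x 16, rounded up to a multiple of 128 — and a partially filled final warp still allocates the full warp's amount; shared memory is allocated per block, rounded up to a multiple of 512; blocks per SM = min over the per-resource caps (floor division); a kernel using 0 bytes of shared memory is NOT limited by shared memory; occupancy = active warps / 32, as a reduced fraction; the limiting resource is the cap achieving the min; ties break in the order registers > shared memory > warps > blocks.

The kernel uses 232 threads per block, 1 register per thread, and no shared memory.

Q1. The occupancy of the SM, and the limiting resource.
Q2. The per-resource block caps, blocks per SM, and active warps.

Answer: occupancy 15/16, limited by warps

registers: 17 blocks
shared memory: no limit (kernel uses none)
warps: 2 blocks
blocks: 16 blocks

Answer: 2 blocks, 30 active warps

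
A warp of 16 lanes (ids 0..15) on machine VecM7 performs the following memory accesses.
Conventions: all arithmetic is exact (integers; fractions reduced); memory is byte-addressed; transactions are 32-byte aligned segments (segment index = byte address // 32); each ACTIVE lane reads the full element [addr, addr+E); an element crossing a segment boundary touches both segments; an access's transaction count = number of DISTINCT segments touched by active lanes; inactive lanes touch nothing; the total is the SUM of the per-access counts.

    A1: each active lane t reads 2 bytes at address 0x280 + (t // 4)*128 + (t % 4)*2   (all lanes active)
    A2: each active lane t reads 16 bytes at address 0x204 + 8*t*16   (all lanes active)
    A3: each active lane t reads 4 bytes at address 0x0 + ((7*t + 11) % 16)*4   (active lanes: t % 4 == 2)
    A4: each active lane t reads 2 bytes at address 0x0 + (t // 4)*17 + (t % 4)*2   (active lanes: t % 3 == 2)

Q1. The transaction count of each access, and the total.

A1: 4 transactions
A2: 16 transactions
A3: 2 transactions
A4: 2 transactions

Answer: 4,16,2,2; total 24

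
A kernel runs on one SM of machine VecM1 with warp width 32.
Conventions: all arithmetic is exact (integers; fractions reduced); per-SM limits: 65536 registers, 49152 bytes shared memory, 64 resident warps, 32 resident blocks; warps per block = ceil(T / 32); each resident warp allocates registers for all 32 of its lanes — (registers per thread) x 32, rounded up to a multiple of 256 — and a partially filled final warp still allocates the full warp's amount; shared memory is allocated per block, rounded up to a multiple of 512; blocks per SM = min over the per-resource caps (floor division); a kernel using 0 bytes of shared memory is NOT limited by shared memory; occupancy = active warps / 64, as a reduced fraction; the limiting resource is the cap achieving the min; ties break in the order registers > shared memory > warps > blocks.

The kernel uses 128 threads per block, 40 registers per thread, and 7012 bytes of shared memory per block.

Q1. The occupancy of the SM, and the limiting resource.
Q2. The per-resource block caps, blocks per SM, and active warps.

Answer: occupancy 3/8, limited by shared memory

registers: 12 blocks
shared memory: 6 blocks
warps: 16 blocks
blocks: 32 blocks

Answer: 6 blocks, 24 active warps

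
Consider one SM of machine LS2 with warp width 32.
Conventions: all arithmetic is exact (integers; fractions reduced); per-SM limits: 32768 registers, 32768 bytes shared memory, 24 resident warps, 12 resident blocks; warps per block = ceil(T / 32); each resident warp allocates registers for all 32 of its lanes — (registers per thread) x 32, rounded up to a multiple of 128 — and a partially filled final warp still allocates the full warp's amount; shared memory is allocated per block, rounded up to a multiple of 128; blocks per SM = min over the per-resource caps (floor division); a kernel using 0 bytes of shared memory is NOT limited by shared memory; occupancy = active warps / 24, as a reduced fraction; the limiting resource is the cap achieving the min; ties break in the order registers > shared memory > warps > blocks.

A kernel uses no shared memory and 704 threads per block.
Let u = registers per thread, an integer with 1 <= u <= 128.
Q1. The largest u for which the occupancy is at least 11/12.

Answer: u = 44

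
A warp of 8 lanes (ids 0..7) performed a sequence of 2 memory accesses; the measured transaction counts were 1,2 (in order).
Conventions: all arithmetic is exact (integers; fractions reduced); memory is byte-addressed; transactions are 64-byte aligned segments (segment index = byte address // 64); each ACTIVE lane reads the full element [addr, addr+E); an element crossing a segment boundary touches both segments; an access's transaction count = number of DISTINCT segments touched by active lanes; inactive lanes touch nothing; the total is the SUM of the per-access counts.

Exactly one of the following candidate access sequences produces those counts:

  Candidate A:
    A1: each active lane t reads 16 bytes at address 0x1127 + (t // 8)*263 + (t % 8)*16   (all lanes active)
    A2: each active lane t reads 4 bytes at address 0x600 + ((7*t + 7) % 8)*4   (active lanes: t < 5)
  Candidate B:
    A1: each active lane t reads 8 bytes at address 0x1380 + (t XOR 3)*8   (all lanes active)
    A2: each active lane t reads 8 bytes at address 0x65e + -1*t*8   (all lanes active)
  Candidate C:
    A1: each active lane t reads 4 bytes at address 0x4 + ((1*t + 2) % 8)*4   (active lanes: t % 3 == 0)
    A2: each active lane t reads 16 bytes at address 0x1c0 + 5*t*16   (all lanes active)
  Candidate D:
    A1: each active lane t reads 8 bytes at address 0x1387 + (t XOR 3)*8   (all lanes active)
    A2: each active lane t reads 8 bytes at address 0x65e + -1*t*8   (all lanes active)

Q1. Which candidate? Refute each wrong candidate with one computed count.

A: A1 gives 3 transactions, not 1
C: A2 gives 8 transactions, not 2
D: A1 gives 2 transactions, not 1
B: all counts match (1,2)

Answer: B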